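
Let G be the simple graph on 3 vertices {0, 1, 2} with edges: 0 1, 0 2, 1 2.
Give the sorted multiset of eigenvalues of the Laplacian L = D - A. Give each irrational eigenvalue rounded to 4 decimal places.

[0, 3, 3]

Reading degrees in the order [0, 1, 2] gives [2, 2, 2]; set D = diag(2, 2, 2) and form L = D - A. The multiplicity of 0 as a Laplacian eigenvalue equals the number of connected components. The single zero eigenvalue shows the graph is connected. The largest eigenvalue, 3, is at most the vertex count 3.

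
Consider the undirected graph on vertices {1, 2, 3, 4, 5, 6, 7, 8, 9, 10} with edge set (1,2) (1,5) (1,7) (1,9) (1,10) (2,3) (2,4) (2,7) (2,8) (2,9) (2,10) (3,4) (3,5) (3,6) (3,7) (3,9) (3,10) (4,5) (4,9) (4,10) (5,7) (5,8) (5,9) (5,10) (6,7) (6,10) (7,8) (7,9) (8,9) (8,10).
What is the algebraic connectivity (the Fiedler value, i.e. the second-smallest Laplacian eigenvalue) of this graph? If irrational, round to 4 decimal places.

2.8527

Each diagonal entry of L is the vertex degree and each off-diagonal entry is -1 where an edge is present, 0 otherwise; in the order [1, 2, 3, 4, 5, 6, 7, 8, 9, 10] the diagonal is [5, 7, 7, 5, 7, 3, 7, 5, 7, 7]. The smallest Laplacian eigenvalue is always 0. The next one, lambda_2 = 2.8527, measures how hard the graph is to disconnect: larger values mean better connectivity. The largest eigenvalue, 9.3403, is at most the vertex count 10.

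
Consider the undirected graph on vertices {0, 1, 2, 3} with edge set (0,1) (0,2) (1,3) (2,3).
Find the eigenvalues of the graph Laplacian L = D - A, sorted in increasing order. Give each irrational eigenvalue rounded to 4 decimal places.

Reading degrees in the order [0, 1, 2, 3] gives [2, 2, 2, 2]; set D = diag(2, 2, 2, 2) and form L = D - A. The multiplicity of 0 as a Laplacian eigenvalue equals the number of connected components.

[0, 2, 2, 4]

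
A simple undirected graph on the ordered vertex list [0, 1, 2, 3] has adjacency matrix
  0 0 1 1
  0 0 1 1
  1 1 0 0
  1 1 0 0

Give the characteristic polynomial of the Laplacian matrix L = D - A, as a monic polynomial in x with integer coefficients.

Each diagonal entry of L is the vertex degree and each off-diagonal entry is -1 where an edge is present, 0 otherwise; in the order [0, 1, 2, 3] the diagonal is [2, 2, 2, 2]. The eigenvalues of L are [0, 2, 2, 4]; the characteristic polynomial is the product of (x - lambda_i), which multiplies out to x^4 - 8x^3 + 20x^2 - 16x. The coefficient of x^3 equals -trace(L) = -8, matching the sum of degrees. The largest eigenvalue, 4, is at most the vertex count 4.

x^4 - 8x^3 + 20x^2 - 16x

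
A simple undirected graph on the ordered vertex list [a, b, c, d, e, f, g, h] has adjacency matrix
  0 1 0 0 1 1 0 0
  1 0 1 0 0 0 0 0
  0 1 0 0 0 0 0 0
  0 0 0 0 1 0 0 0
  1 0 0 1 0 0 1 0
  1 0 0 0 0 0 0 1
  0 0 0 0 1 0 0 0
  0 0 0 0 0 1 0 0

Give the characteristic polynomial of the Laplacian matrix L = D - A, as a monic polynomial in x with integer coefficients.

x^8 - 14x^7 + 76x^6 - 204x^5 + 286x^4 - 204x^3 + 67x^2 - 8x

With the vertex order [a, b, c, d, e, f, g, h], the degrees are [3, 2, 1, 1, 3, 2, 1, 1], giving D = diag(3, 2, 1, 1, 3, 2, 1, 1) and L = D - A. Computing det(xI - L) by cofactor expansion (or equivalently via sum-over-permutations) gives x^8 - 14x^7 + 76x^6 - 204x^5 + 286x^4 - 204x^3 + 67x^2 - 8x. Since p(0) = det(-L) = 0, x divides p(x). The eigenvalues sum to 14, which equals trace(L) = 2|E|. By the matrix-tree theorem the graph has (1/8) * product of the nonzero eigenvalues = 1 spanning tree.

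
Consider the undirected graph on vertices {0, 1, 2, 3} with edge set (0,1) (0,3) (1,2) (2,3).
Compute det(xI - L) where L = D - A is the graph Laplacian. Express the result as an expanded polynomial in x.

Reading degrees in the order [0, 1, 2, 3] gives [2, 2, 2, 2]; set D = diag(2, 2, 2, 2) and form L = D - A. Computing det(xI - L) by cofactor expansion (or equivalently via sum-over-permutations) gives x^4 - 8x^3 + 20x^2 - 16x. The coefficient of x^3 equals -trace(L) = -8, matching the sum of degrees. There is one zero in the spectrum, matching the 1 component.

x^4 - 8x^3 + 20x^2 - 16x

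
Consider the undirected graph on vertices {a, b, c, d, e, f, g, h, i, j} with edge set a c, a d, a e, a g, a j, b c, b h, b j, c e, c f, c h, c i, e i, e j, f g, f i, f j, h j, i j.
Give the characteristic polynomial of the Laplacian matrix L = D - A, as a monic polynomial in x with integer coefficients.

Reading degrees in the order [a, b, c, d, e, f, g, h, i, j] gives [5, 3, 6, 1, 4, 4, 2, 3, 4, 6]; set D = diag(5, 3, 6, 1, 4, 4, 2, 3, 4, 6) and form L = D - A. L has integer entries, so p(x) = det(xI - L) has integer coefficients. Expanding the determinant yields x^10 - 38x^9 + 619x^8 - 5654x^7 + 31771x^6 - 113232x^5 + 254020x^4 - 342496x^3 + 248704x^2 - 72960x. The coefficient of x^9 equals -trace(L) = -38, matching the sum of degrees. There is one zero in the spectrum, matching the 1 component. By the matrix-tree theorem the graph has (1/10) * product of the nonzero eigenvalues = 7296 spanning trees.

x^10 - 38x^9 + 619x^8 - 5654x^7 + 31771x^6 - 113232x^5 + 254020x^4 - 342496x^3 + 248704x^2 - 72960x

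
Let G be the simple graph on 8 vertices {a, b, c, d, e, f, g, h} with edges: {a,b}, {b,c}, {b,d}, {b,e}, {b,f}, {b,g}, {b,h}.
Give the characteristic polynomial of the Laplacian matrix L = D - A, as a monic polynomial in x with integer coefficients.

x^8 - 14x^7 + 63x^6 - 140x^5 + 175x^4 - 126x^3 + 49x^2 - 8x

Each diagonal entry of L is the vertex degree and each off-diagonal entry is -1 where an edge is present, 0 otherwise; in the order [a, b, c, d, e, f, g, h] the diagonal is [1, 7, 1, 1, 1, 1, 1, 1]. Computing det(xI - L) by cofactor expansion (or equivalently via sum-over-permutations) gives x^8 - 14x^7 + 63x^6 - 140x^5 + 175x^4 - 126x^3 + 49x^2 - 8x. The coefficient of x^7 equals -trace(L) = -14, matching the sum of degrees. The largest eigenvalue, 8, is at most the vertex count 8.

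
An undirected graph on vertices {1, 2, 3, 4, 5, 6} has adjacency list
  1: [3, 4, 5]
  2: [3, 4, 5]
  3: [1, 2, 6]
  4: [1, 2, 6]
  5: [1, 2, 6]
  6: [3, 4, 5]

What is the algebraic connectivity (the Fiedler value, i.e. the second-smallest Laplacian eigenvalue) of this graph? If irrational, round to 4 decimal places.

With the vertex order [1, 2, 3, 4, 5, 6], the degrees are [3, 3, 3, 3, 3, 3], giving D = diag(3, 3, 3, 3, 3, 3) and L = D - A. The sorted Laplacian eigenvalues are [0, 3, 3, 3, 3, 6]; the algebraic connectivity is the second entry, 3. The largest eigenvalue, 6, is at most the vertex count 6.

3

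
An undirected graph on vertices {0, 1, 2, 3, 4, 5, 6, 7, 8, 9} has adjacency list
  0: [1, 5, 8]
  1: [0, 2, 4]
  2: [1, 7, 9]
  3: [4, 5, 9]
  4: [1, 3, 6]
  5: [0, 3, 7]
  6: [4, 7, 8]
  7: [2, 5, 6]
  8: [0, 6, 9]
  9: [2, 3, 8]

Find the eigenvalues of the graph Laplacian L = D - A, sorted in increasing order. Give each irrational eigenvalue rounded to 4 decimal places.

[0, 2, 2, 2, 2, 2, 5, 5, 5, 5]

Reading degrees in the order [0, 1, 2, 3, 4, 5, 6, 7, 8, 9] gives [3, 3, 3, 3, 3, 3, 3, 3, 3, 3]; set D = diag(3, 3, 3, 3, 3, 3, 3, 3, 3, 3) and form L = D - A. Diagonalising L (or applying a numerical eigensolver to the 10x10 matrix) gives the spectrum above. The single zero eigenvalue shows the graph is connected. There is one zero in the spectrum, matching the 1 component.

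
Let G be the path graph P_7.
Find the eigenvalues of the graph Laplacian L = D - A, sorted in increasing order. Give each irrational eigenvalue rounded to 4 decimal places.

The graph has 7 vertices and degree multiset [2, 2, 2, 2, 2, 1, 1]; D is the diagonal matrix of degrees and L = D - A. Since every row of L sums to 0, the all-ones vector is in the kernel and 0 is an eigenvalue. The single zero eigenvalue shows the graph is connected. There is one zero in the spectrum, matching the 1 component.

[0, 0.1981, 0.7530, 1.5550, 2.4450, 3.2470, 3.8019]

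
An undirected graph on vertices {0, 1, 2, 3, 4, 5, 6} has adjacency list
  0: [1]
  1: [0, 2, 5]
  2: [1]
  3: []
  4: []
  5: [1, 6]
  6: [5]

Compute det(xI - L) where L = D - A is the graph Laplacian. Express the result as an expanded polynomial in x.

x^7 - 8x^6 + 20x^5 - 18x^4 + 5x^3

Each diagonal entry of L is the vertex degree and each off-diagonal entry is -1 where an edge is present, 0 otherwise; in the order [0, 1, 2, 3, 4, 5, 6] the diagonal is [1, 3, 1, 0, 0, 2, 1]. L has integer entries, so p(x) = det(xI - L) has integer coefficients. Expanding the determinant yields x^7 - 8x^6 + 20x^5 - 18x^4 + 5x^3. The coefficient of x^6 equals -trace(L) = -8, matching the sum of degrees. The eigenvalues sum to 8, which equals trace(L) = 2|E|. There are 3 zeros in the spectrum, matching the 3 components.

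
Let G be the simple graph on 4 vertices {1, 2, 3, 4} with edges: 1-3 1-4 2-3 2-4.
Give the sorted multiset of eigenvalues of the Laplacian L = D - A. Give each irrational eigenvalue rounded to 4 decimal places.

[0, 2, 2, 4]

With the vertex order [1, 2, 3, 4], the degrees are [2, 2, 2, 2], giving D = diag(2, 2, 2, 2) and L = D - A. Diagonalising L (or applying a numerical eigensolver to the 4x4 matrix) gives the spectrum above. The eigenvalues sum to 8, which equals trace(L) = 2|E|. The largest eigenvalue, 4, is at most the vertex count 4.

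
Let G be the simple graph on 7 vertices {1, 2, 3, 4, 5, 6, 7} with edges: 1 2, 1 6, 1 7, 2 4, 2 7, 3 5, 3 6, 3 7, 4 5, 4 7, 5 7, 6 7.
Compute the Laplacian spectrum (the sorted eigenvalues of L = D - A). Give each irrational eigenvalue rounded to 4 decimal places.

[0, 2, 2, 4, 4, 5, 7]

With the vertex order [1, 2, 3, 4, 5, 6, 7], the degrees are [3, 3, 3, 3, 3, 3, 6], giving D = diag(3, 3, 3, 3, 3, 3, 6) and L = D - A. Since every row of L sums to 0, the all-ones vector is in the kernel and 0 is an eigenvalue. By the matrix-tree theorem the graph has (1/7) * product of the nonzero eigenvalues = 320 spanning trees.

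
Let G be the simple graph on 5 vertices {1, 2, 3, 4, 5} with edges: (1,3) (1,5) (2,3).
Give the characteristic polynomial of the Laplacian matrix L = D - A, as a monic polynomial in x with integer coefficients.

x^5 - 6x^4 + 10x^3 - 4x^2

With the vertex order [1, 2, 3, 4, 5], the degrees are [2, 1, 2, 0, 1], giving D = diag(2, 1, 2, 0, 1) and L = D - A. Computing det(xI - L) by cofactor expansion (or equivalently via sum-over-permutations) gives x^5 - 6x^4 + 10x^3 - 4x^2. The coefficient of x^4 equals -trace(L) = -6, matching the sum of degrees. The largest eigenvalue, 3.4142, is at most the vertex count 5. There are 2 zeros in the spectrum, matching the 2 components.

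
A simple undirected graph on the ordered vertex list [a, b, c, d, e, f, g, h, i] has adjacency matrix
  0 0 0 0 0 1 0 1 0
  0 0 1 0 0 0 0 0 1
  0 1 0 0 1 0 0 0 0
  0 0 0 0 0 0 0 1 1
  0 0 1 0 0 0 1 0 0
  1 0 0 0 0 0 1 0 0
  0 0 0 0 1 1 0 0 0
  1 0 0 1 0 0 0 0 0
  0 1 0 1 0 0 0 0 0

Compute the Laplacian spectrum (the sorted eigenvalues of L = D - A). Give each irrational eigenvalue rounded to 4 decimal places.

[0, 0.4679, 0.4679, 1.6527, 1.6527, 3, 3, 3.8794, 3.8794]

Reading degrees in the order [a, b, c, d, e, f, g, h, i] gives [2, 2, 2, 2, 2, 2, 2, 2, 2]; set D = diag(2, 2, 2, 2, 2, 2, 2, 2, 2) and form L = D - A. Since every row of L sums to 0, the all-ones vector is in the kernel and 0 is an eigenvalue. The single zero eigenvalue shows the graph is connected. The largest eigenvalue, 3.8794, is at most the vertex count 9. The eigenvalues sum to 18, which equals trace(L) = 2|E|.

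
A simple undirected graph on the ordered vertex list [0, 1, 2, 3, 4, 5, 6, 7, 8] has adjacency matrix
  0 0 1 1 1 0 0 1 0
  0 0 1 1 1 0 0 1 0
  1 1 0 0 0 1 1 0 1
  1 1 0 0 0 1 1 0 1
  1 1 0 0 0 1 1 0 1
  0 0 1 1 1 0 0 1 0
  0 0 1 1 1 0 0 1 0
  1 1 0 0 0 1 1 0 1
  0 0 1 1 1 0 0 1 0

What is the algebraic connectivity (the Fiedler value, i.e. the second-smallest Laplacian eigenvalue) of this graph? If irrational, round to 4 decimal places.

Reading degrees in the order [0, 1, 2, 3, 4, 5, 6, 7, 8] gives [4, 4, 5, 5, 5, 4, 4, 5, 4]; set D = diag(4, 4, 5, 5, 5, 4, 4, 5, 4) and form L = D - A. The sorted Laplacian eigenvalues are [0, 4, 4, 4, 4, 5, 5, 5, 9]; the algebraic connectivity is the second entry, 4. The largest eigenvalue, 9, is at most the vertex count 9.

4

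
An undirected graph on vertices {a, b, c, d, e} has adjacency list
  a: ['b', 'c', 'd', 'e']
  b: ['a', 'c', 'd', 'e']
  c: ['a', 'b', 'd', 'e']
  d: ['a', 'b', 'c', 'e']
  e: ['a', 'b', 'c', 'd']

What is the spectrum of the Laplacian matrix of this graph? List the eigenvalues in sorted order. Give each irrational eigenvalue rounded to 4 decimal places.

[0, 5, 5, 5, 5]

Reading degrees in the order [a, b, c, d, e] gives [4, 4, 4, 4, 4]; set D = diag(4, 4, 4, 4, 4) and form L = D - A. Since every row of L sums to 0, the all-ones vector is in the kernel and 0 is an eigenvalue. The single zero eigenvalue shows the graph is connected. The largest eigenvalue, 5, is at most the vertex count 5.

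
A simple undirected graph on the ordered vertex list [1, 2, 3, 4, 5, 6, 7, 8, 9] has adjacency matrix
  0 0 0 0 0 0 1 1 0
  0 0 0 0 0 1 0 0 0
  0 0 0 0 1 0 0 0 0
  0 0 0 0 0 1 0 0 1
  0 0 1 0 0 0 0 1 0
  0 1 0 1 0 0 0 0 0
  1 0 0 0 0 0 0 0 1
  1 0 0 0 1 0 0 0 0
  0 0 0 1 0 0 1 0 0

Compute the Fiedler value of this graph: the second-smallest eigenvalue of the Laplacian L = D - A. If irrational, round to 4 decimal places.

0.1206

With the vertex order [1, 2, 3, 4, 5, 6, 7, 8, 9], the degrees are [2, 1, 1, 2, 2, 2, 2, 2, 2], giving D = diag(2, 1, 1, 2, 2, 2, 2, 2, 2) and L = D - A. The sorted Laplacian eigenvalues are [0, 0.1206, 0.4679, 1, 1.6527, 2.3473, 3, 3.5321, 3.8794]; the algebraic connectivity is the second entry, 0.1206. By the matrix-tree theorem the graph has (1/9) * product of the nonzero eigenvalues = 1 spanning tree.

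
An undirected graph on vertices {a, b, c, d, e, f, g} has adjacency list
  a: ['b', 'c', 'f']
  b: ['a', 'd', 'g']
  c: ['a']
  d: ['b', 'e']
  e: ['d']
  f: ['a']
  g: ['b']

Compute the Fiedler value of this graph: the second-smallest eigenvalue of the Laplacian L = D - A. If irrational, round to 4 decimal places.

0.3217

With the vertex order [a, b, c, d, e, f, g], the degrees are [3, 3, 1, 2, 1, 1, 1], giving D = diag(3, 3, 1, 2, 1, 1, 1) and L = D - A. The sorted Laplacian eigenvalues are [0, 0.3217, 0.6802, 1, 2.1397, 3.2297, 4.6287]; the algebraic connectivity is the second entry, 0.3217. There is one zero in the spectrum, matching the 1 component.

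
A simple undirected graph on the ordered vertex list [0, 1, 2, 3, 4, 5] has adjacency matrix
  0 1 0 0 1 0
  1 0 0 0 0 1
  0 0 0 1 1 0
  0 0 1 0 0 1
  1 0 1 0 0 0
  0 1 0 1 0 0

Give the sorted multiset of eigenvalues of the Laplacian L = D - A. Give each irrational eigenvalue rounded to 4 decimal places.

[0, 1, 1, 3, 3, 4]

Reading degrees in the order [0, 1, 2, 3, 4, 5] gives [2, 2, 2, 2, 2, 2]; set D = diag(2, 2, 2, 2, 2, 2) and form L = D - A. Diagonalising L (or applying a numerical eigensolver to the 6x6 matrix) gives the spectrum above. The single zero eigenvalue shows the graph is connected.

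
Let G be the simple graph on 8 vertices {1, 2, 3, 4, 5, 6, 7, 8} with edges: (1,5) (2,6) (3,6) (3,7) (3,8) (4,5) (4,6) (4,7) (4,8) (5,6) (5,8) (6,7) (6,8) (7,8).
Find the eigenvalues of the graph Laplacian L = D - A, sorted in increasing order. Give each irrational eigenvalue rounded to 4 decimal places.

With the vertex order [1, 2, 3, 4, 5, 6, 7, 8], the degrees are [1, 1, 3, 4, 4, 6, 4, 5], giving D = diag(1, 1, 3, 4, 4, 6, 4, 5) and L = D - A. The multiplicity of 0 as a Laplacian eigenvalue equals the number of connected components.

[0, 0.7692, 1.0932, 3.0472, 4.4095, 5.5357, 6.1028, 7.0424]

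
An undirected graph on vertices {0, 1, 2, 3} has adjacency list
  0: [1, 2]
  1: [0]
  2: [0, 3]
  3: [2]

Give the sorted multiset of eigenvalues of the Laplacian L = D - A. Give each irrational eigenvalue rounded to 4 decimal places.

[0, 0.5858, 2, 3.4142]

Reading degrees in the order [0, 1, 2, 3] gives [2, 1, 2, 1]; set D = diag(2, 1, 2, 1) and form L = D - A. L is symmetric positive semidefinite, so every eigenvalue is real and nonnegative. There is one zero in the spectrum, matching the 1 component. The eigenvalues sum to 6, which equals trace(L) = 2|E|.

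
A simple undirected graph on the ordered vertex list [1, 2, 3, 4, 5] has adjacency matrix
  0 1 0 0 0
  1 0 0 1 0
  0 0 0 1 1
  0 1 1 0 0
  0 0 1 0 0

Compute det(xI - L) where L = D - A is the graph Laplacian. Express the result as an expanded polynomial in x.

x^5 - 8x^4 + 21x^3 - 20x^2 + 5x

With the vertex order [1, 2, 3, 4, 5], the degrees are [1, 2, 2, 2, 1], giving D = diag(1, 2, 2, 2, 1) and L = D - A. Computing det(xI - L) by cofactor expansion (or equivalently via sum-over-permutations) gives x^5 - 8x^4 + 21x^3 - 20x^2 + 5x. Since p(0) = det(-L) = 0, x divides p(x). There is one zero in the spectrum, matching the 1 component.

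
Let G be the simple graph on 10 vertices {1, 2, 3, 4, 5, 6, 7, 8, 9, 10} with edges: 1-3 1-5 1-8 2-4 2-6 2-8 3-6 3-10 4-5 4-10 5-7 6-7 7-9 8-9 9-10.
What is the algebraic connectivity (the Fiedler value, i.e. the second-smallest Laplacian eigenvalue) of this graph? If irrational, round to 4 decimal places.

2

Reading degrees in the order [1, 2, 3, 4, 5, 6, 7, 8, 9, 10] gives [3, 3, 3, 3, 3, 3, 3, 3, 3, 3]; set D = diag(3, 3, 3, 3, 3, 3, 3, 3, 3, 3) and form L = D - A. The sorted Laplacian eigenvalues are [0, 2, 2, 2, 2, 2, 5, 5, 5, 5]; the algebraic connectivity is the second entry, 2. By the matrix-tree theorem the graph has (1/10) * product of the nonzero eigenvalues = 2000 spanning trees.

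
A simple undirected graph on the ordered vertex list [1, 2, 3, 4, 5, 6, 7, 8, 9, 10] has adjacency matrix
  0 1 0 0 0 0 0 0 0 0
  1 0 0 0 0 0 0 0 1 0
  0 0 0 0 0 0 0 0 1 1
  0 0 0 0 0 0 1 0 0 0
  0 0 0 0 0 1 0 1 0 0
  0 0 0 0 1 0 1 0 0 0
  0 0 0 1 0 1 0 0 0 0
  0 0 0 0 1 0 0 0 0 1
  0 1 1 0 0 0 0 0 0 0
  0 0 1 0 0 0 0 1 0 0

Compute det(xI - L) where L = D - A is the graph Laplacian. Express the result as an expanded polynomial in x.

Reading degrees in the order [1, 2, 3, 4, 5, 6, 7, 8, 9, 10] gives [1, 2, 2, 1, 2, 2, 2, 2, 2, 2]; set D = diag(1, 2, 2, 1, 2, 2, 2, 2, 2, 2) and form L = D - A. L has integer entries, so p(x) = det(xI - L) has integer coefficients. Expanding the determinant yields x^10 - 18x^9 + 136x^8 - 560x^7 + 1365x^6 - 2002x^5 + 1716x^4 - 792x^3 + 165x^2 - 10x. The constant term is 0 because L is singular (the all-ones vector lies in its kernel). There is one zero in the spectrum, matching the 1 component. The eigenvalues sum to 18, which equals trace(L) = 2|E|.

x^10 - 18x^9 + 136x^8 - 560x^7 + 1365x^6 - 2002x^5 + 1716x^4 - 792x^3 + 165x^2 - 10x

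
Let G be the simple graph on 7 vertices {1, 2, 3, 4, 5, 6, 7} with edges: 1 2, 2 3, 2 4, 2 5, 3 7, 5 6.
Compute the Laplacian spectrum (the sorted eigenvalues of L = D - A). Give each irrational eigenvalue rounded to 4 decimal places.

[0, 0.3820, 0.6086, 1, 2.2271, 2.6180, 5.1642]

Reading degrees in the order [1, 2, 3, 4, 5, 6, 7] gives [1, 4, 2, 1, 2, 1, 1]; set D = diag(1, 4, 2, 1, 2, 1, 1) and form L = D - A. L is symmetric positive semidefinite, so every eigenvalue is real and nonnegative. The single zero eigenvalue shows the graph is connected. The largest eigenvalue, 5.1642, is at most the vertex count 7. By the matrix-tree theorem the graph has (1/7) * product of the nonzero eigenvalues = 1 spanning tree.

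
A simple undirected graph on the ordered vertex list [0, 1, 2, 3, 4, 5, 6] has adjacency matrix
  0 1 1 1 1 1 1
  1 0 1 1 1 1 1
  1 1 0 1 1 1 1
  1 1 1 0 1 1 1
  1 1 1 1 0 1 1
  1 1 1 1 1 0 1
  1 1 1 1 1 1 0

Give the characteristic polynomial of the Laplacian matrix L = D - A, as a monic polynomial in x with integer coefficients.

Each diagonal entry of L is the vertex degree and each off-diagonal entry is -1 where an edge is present, 0 otherwise; in the order [0, 1, 2, 3, 4, 5, 6] the diagonal is [6, 6, 6, 6, 6, 6, 6]. L has integer entries, so p(x) = det(xI - L) has integer coefficients. Expanding the determinant yields x^7 - 42x^6 + 735x^5 - 6860x^4 + 36015x^3 - 100842x^2 + 117649x. The constant term is 0 because L is singular (the all-ones vector lies in its kernel). The eigenvalues sum to 42, which equals trace(L) = 2|E|.

x^7 - 42x^6 + 735x^5 - 6860x^4 + 36015x^3 - 100842x^2 + 117649x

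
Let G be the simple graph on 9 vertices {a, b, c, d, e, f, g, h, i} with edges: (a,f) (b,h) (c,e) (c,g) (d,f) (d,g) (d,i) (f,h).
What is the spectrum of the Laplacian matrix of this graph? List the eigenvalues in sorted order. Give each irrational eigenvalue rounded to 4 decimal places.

[0, 0.1862, 0.4822, 0.7043, 1.4073, 2.1338, 2.8532, 3.5372, 4.6958]

Each diagonal entry of L is the vertex degree and each off-diagonal entry is -1 where an edge is present, 0 otherwise; in the order [a, b, c, d, e, f, g, h, i] the diagonal is [1, 1, 2, 3, 1, 3, 2, 2, 1]. The multiplicity of 0 as a Laplacian eigenvalue equals the number of connected components. The single zero eigenvalue shows the graph is connected. The eigenvalues sum to 16, which equals trace(L) = 2|E|. There is one zero in the spectrum, matching the 1 component.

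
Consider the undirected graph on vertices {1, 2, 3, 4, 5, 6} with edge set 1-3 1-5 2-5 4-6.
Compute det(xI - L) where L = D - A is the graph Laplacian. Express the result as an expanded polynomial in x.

With the vertex order [1, 2, 3, 4, 5, 6], the degrees are [2, 1, 1, 1, 2, 1], giving D = diag(2, 1, 1, 1, 2, 1) and L = D - A. L has integer entries, so p(x) = det(xI - L) has integer coefficients. Expanding the determinant yields x^6 - 8x^5 + 22x^4 - 24x^3 + 8x^2. Since p(0) = det(-L) = 0, x divides p(x). The eigenvalues sum to 8, which equals trace(L) = 2|E|.

x^6 - 8x^5 + 22x^4 - 24x^3 + 8x^2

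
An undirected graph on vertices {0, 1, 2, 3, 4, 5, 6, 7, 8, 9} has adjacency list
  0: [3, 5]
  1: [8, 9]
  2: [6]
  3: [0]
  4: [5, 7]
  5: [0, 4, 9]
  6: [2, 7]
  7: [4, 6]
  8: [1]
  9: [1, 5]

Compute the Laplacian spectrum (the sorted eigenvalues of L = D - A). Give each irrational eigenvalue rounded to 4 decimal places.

[0, 0.1479, 0.2814, 0.7873, 1.2931, 2, 2.4631, 3.0926, 3.4687, 4.4659]

Each diagonal entry of L is the vertex degree and each off-diagonal entry is -1 where an edge is present, 0 otherwise; in the order [0, 1, 2, 3, 4, 5, 6, 7, 8, 9] the diagonal is [2, 2, 1, 1, 2, 3, 2, 2, 1, 2]. The multiplicity of 0 as a Laplacian eigenvalue equals the number of connected components. There is one zero in the spectrum, matching the 1 component.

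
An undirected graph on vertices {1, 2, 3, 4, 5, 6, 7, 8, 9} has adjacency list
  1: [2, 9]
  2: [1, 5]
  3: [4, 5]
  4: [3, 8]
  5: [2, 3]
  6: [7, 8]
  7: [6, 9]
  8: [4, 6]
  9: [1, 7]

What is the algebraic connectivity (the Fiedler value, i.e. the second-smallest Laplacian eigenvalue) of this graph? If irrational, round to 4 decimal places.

Each diagonal entry of L is the vertex degree and each off-diagonal entry is -1 where an edge is present, 0 otherwise; in the order [1, 2, 3, 4, 5, 6, 7, 8, 9] the diagonal is [2, 2, 2, 2, 2, 2, 2, 2, 2]. The sorted Laplacian eigenvalues are [0, 0.4679, 0.4679, 1.6527, 1.6527, 3, 3, 3.8794, 3.8794]; the algebraic connectivity is the second entry, 0.4679. There is one zero in the spectrum, matching the 1 component. The eigenvalues sum to 18, which equals trace(L) = 2|E|.

0.4679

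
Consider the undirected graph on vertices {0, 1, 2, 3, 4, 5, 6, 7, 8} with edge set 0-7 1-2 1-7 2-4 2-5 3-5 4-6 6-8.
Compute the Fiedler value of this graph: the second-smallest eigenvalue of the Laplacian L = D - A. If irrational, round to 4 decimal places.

0.1981

Reading degrees in the order [0, 1, 2, 3, 4, 5, 6, 7, 8] gives [1, 2, 3, 1, 2, 2, 2, 2, 1]; set D = diag(1, 2, 3, 1, 2, 2, 2, 2, 1) and form L = D - A. The sorted Laplacian eigenvalues are [0, 0.1981, 0.3004, 1, 1.5550, 2.2391, 3, 3.2470, 4.4605]; the algebraic connectivity is the second entry, 0.1981.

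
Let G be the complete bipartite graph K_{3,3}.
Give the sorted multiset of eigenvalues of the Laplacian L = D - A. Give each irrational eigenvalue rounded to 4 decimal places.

[0, 3, 3, 3, 3, 6]

The graph has 6 vertices and degree multiset [3, 3, 3, 3, 3, 3]; D is the diagonal matrix of degrees and L = D - A. L is symmetric positive semidefinite, so every eigenvalue is real and nonnegative. The single zero eigenvalue shows the graph is connected. The eigenvalues sum to 18, which equals trace(L) = 2|E|.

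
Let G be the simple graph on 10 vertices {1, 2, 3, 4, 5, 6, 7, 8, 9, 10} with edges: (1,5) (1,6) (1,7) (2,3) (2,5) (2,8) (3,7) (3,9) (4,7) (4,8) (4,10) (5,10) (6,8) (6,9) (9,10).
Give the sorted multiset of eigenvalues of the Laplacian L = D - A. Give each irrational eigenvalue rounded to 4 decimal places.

Reading degrees in the order [1, 2, 3, 4, 5, 6, 7, 8, 9, 10] gives [3, 3, 3, 3, 3, 3, 3, 3, 3, 3]; set D = diag(3, 3, 3, 3, 3, 3, 3, 3, 3, 3) and form L = D - A. L is symmetric positive semidefinite, so every eigenvalue is real and nonnegative. The single zero eigenvalue shows the graph is connected. By the matrix-tree theorem the graph has (1/10) * product of the nonzero eigenvalues = 2000 spanning trees.

[0, 2, 2, 2, 2, 2, 5, 5, 5, 5]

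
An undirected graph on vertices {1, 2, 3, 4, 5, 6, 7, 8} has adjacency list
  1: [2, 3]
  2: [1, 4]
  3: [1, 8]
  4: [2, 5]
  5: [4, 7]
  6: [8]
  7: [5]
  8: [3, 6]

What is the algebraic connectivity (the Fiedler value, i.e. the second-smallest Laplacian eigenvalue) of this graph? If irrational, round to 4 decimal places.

Each diagonal entry of L is the vertex degree and each off-diagonal entry is -1 where an edge is present, 0 otherwise; in the order [1, 2, 3, 4, 5, 6, 7, 8] the diagonal is [2, 2, 2, 2, 2, 1, 1, 2]. The sorted Laplacian eigenvalues are [0, 0.1522, 0.5858, 1.2346, 2, 2.7654, 3.4142, 3.8478]; the algebraic connectivity is the second entry, 0.1522. The largest eigenvalue, 3.8478, is at most the vertex count 8.

0.1522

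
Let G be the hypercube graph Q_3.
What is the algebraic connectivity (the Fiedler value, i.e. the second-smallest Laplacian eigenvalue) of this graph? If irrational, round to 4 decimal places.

The graph has 8 vertices and degree multiset [3, 3, 3, 3, 3, 3, 3, 3]; D is the diagonal matrix of degrees and L = D - A. The sorted Laplacian eigenvalues are [0, 2, 2, 2, 4, 4, 4, 6]; the algebraic connectivity is the second entry, 2. By the matrix-tree theorem the graph has (1/8) * product of the nonzero eigenvalues = 384 spanning trees. The eigenvalues sum to 24, which equals trace(L) = 2|E|.

2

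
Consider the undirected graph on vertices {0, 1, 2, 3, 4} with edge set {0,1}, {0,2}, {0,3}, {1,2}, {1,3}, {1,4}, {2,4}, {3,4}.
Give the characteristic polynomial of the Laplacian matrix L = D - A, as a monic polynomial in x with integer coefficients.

Each diagonal entry of L is the vertex degree and each off-diagonal entry is -1 where an edge is present, 0 otherwise; in the order [0, 1, 2, 3, 4] the diagonal is [3, 4, 3, 3, 3]. The eigenvalues of L are [0, 3, 3, 5, 5]; the characteristic polynomial is the product of (x - lambda_i), which multiplies out to x^5 - 16x^4 + 94x^3 - 240x^2 + 225x. The constant term is 0 because L is singular (the all-ones vector lies in its kernel). The eigenvalues sum to 16, which equals trace(L) = 2|E|. The largest eigenvalue, 5, is at most the vertex count 5.

x^5 - 16x^4 + 94x^3 - 240x^2 + 225x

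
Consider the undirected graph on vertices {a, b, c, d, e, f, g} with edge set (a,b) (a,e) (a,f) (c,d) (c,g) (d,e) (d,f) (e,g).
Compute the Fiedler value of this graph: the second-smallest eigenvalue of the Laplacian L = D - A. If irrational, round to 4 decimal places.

0.6086

With the vertex order [a, b, c, d, e, f, g], the degrees are [3, 1, 2, 3, 3, 2, 2], giving D = diag(3, 1, 2, 3, 3, 2, 2) and L = D - A. Computing the eigenvalues of L and sorting gives [0, 0.6086, 1.3820, 2.2271, 3, 3.6180, 5.1642]. The Fiedler value lambda_2 = 0.6086 is strictly positive, so the graph is connected. The largest eigenvalue, 5.1642, is at most the vertex count 7. The eigenvalues sum to 16, which equals trace(L) = 2|E|.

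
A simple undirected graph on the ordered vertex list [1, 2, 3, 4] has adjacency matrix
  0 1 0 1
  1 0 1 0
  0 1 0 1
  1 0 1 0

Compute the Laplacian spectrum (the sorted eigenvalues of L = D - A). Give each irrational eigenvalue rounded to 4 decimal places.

With the vertex order [1, 2, 3, 4], the degrees are [2, 2, 2, 2], giving D = diag(2, 2, 2, 2) and L = D - A. The multiplicity of 0 as a Laplacian eigenvalue equals the number of connected components. There is one zero in the spectrum, matching the 1 component.

[0, 2, 2, 4]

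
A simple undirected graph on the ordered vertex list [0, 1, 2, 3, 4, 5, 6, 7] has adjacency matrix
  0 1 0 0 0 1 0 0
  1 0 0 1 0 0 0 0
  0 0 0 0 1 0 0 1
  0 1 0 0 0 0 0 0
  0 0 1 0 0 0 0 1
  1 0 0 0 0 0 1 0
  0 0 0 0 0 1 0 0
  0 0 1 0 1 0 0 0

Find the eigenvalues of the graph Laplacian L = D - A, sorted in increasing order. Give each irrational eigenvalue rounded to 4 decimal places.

With the vertex order [0, 1, 2, 3, 4, 5, 6, 7], the degrees are [2, 2, 2, 1, 2, 2, 1, 2], giving D = diag(2, 2, 2, 1, 2, 2, 1, 2) and L = D - A. L is symmetric positive semidefinite, so every eigenvalue is real and nonnegative. The 2 zero eigenvalues correspond to the 2 connected components. The largest eigenvalue, 3.6180, is at most the vertex count 8.

[0, 0, 0.3820, 1.3820, 2.6180, 3, 3, 3.6180]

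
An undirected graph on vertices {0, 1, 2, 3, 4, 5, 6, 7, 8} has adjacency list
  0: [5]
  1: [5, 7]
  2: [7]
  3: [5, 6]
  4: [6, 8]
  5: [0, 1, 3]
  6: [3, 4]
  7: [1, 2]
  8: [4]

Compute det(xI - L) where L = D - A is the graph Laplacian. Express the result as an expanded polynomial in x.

x^9 - 16x^8 + 104x^7 - 354x^6 + 678x^5 - 730x^4 + 416x^3 - 108x^2 + 9x

Each diagonal entry of L is the vertex degree and each off-diagonal entry is -1 where an edge is present, 0 otherwise; in the order [0, 1, 2, 3, 4, 5, 6, 7, 8] the diagonal is [1, 2, 1, 2, 2, 3, 2, 2, 1]. Computing det(xI - L) by cofactor expansion (or equivalently via sum-over-permutations) gives x^9 - 16x^8 + 104x^7 - 354x^6 + 678x^5 - 730x^4 + 416x^3 - 108x^2 + 9x. The constant term is 0 because L is singular (the all-ones vector lies in its kernel).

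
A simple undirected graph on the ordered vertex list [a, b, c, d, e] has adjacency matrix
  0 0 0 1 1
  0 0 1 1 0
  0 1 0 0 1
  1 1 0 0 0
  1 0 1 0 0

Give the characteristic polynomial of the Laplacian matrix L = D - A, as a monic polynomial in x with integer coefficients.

With the vertex order [a, b, c, d, e], the degrees are [2, 2, 2, 2, 2], giving D = diag(2, 2, 2, 2, 2) and L = D - A. Computing det(xI - L) by cofactor expansion (or equivalently via sum-over-permutations) gives x^5 - 10x^4 + 35x^3 - 50x^2 + 25x. The constant term is 0 because L is singular (the all-ones vector lies in its kernel). There is one zero in the spectrum, matching the 1 component.

x^5 - 10x^4 + 35x^3 - 50x^2 + 25x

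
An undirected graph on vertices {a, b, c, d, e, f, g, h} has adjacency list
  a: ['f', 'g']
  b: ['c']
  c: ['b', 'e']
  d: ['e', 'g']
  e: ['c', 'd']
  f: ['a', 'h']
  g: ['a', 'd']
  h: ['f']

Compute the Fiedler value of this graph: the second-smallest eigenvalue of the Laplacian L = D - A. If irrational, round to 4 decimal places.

With the vertex order [a, b, c, d, e, f, g, h], the degrees are [2, 1, 2, 2, 2, 2, 2, 1], giving D = diag(2, 1, 2, 2, 2, 2, 2, 1) and L = D - A. The sorted Laplacian eigenvalues are [0, 0.1522, 0.5858, 1.2346, 2, 2.7654, 3.4142, 3.8478]; the algebraic connectivity is the second entry, 0.1522. The largest eigenvalue, 3.8478, is at most the vertex count 8. The eigenvalues sum to 14, which equals trace(L) = 2|E|.

0.1522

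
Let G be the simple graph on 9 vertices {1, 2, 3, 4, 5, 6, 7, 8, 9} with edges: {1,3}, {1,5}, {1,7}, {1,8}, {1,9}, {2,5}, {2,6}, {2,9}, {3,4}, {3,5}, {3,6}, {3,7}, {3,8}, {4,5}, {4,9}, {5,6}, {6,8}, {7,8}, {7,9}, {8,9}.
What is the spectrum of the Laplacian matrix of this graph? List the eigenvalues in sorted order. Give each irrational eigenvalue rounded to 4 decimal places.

Reading degrees in the order [1, 2, 3, 4, 5, 6, 7, 8, 9] gives [5, 3, 6, 3, 5, 4, 4, 5, 5]; set D = diag(5, 3, 6, 3, 5, 4, 4, 5, 5) and form L = D - A. Since every row of L sums to 0, the all-ones vector is in the kernel and 0 is an eigenvalue. By the matrix-tree theorem the graph has (1/9) * product of the nonzero eigenvalues = 23708 spanning trees.

[0, 2.3584, 2.7578, 3.6917, 4.9057, 5.3853, 6.4594, 6.9648, 7.4769]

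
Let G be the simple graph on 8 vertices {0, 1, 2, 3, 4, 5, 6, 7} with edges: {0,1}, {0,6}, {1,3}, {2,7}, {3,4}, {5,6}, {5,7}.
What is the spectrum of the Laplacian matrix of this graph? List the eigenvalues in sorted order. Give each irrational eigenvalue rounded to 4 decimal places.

[0, 0.1522, 0.5858, 1.2346, 2, 2.7654, 3.4142, 3.8478]

Each diagonal entry of L is the vertex degree and each off-diagonal entry is -1 where an edge is present, 0 otherwise; in the order [0, 1, 2, 3, 4, 5, 6, 7] the diagonal is [2, 2, 1, 2, 1, 2, 2, 2]. L is symmetric positive semidefinite, so every eigenvalue is real and nonnegative. The single zero eigenvalue shows the graph is connected. There is one zero in the spectrum, matching the 1 component.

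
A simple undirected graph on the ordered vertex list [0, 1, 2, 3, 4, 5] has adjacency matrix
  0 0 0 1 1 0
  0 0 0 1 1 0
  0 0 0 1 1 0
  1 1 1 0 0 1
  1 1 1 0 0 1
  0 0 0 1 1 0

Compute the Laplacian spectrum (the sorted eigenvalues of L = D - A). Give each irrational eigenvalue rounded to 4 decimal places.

[0, 2, 2, 2, 4, 6]

Each diagonal entry of L is the vertex degree and each off-diagonal entry is -1 where an edge is present, 0 otherwise; in the order [0, 1, 2, 3, 4, 5] the diagonal is [2, 2, 2, 4, 4, 2]. Diagonalising L (or applying a numerical eigensolver to the 6x6 matrix) gives the spectrum above. The largest eigenvalue, 6, is at most the vertex count 6.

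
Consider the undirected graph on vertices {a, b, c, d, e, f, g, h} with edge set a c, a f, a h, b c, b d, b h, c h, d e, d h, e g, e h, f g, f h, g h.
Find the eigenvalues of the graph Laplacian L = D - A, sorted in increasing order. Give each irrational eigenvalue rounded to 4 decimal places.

With the vertex order [a, b, c, d, e, f, g, h], the degrees are [3, 3, 3, 3, 3, 3, 3, 7], giving D = diag(3, 3, 3, 3, 3, 3, 3, 7) and L = D - A. L is symmetric positive semidefinite, so every eigenvalue is real and nonnegative. The single zero eigenvalue shows the graph is connected. There is one zero in the spectrum, matching the 1 component.

[0, 1.7530, 1.7530, 3.4450, 3.4450, 4.8019, 4.8019, 8]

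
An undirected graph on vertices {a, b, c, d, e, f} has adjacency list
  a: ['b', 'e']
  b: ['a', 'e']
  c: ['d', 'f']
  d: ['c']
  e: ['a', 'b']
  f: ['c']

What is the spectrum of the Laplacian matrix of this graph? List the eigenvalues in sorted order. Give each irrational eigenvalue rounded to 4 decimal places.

Each diagonal entry of L is the vertex degree and each off-diagonal entry is -1 where an edge is present, 0 otherwise; in the order [a, b, c, d, e, f] the diagonal is [2, 2, 2, 1, 2, 1]. Diagonalising L (or applying a numerical eigensolver to the 6x6 matrix) gives the spectrum above. The 2 zero eigenvalues correspond to the 2 connected components.

[0, 0, 1, 3, 3, 3]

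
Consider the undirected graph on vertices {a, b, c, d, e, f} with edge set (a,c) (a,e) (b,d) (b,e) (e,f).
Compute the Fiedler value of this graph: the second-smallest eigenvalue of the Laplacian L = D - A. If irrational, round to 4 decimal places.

With the vertex order [a, b, c, d, e, f], the degrees are [2, 2, 1, 1, 3, 1], giving D = diag(2, 2, 1, 1, 3, 1) and L = D - A. The smallest Laplacian eigenvalue is always 0. The next one, lambda_2 = 0.3820, measures how hard the graph is to disconnect: larger values mean better connectivity.

0.3820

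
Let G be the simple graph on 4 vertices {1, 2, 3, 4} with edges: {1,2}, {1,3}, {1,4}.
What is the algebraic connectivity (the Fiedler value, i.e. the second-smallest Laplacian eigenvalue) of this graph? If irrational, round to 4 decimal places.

1

Each diagonal entry of L is the vertex degree and each off-diagonal entry is -1 where an edge is present, 0 otherwise; in the order [1, 2, 3, 4] the diagonal is [3, 1, 1, 1]. Computing the eigenvalues of L and sorting gives [0, 1, 1, 4]. The Fiedler value lambda_2 = 1 is strictly positive, so the graph is connected. There is one zero in the spectrum, matching the 1 component.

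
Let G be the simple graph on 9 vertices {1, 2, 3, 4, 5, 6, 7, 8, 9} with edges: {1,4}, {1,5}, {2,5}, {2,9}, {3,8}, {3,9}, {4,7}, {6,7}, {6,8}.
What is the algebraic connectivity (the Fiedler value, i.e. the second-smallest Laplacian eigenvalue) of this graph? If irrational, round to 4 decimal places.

Reading degrees in the order [1, 2, 3, 4, 5, 6, 7, 8, 9] gives [2, 2, 2, 2, 2, 2, 2, 2, 2]; set D = diag(2, 2, 2, 2, 2, 2, 2, 2, 2) and form L = D - A. The sorted Laplacian eigenvalues are [0, 0.4679, 0.4679, 1.6527, 1.6527, 3, 3, 3.8794, 3.8794]; the algebraic connectivity is the second entry, 0.4679.

0.4679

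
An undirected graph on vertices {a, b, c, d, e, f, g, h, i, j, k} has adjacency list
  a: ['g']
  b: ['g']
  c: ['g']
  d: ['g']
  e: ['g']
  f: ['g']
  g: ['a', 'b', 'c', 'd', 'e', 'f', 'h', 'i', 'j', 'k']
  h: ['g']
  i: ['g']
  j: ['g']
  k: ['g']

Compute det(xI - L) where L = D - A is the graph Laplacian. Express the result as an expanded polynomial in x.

x^11 - 20x^10 + 135x^9 - 480x^8 + 1050x^7 - 1512x^6 + 1470x^5 - 960x^4 + 405x^3 - 100x^2 + 11x

Each diagonal entry of L is the vertex degree and each off-diagonal entry is -1 where an edge is present, 0 otherwise; in the order [a, b, c, d, e, f, g, h, i, j, k] the diagonal is [1, 1, 1, 1, 1, 1, 10, 1, 1, 1, 1]. L has integer entries, so p(x) = det(xI - L) has integer coefficients. Expanding the determinant yields x^11 - 20x^10 + 135x^9 - 480x^8 + 1050x^7 - 1512x^6 + 1470x^5 - 960x^4 + 405x^3 - 100x^2 + 11x. The constant term is 0 because L is singular (the all-ones vector lies in its kernel). There is one zero in the spectrum, matching the 1 component. By the matrix-tree theorem the graph has (1/11) * product of the nonzero eigenvalues = 1 spanning tree.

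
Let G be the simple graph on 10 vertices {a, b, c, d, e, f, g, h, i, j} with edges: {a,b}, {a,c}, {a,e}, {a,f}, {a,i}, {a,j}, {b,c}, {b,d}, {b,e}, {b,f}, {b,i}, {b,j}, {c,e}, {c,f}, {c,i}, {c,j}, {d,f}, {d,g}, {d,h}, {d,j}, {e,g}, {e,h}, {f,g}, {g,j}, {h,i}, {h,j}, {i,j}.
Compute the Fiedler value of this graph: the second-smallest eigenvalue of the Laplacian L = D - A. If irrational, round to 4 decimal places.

Reading degrees in the order [a, b, c, d, e, f, g, h, i, j] gives [6, 7, 6, 5, 5, 5, 4, 4, 5, 7]; set D = diag(6, 7, 6, 5, 5, 5, 4, 4, 5, 7) and form L = D - A. The sorted Laplacian eigenvalues are [0, 3.2295, 3.5664, 4.5416, 5.2828, 6.1630, 7, 7.0987, 8.0951, 9.0229]; the algebraic connectivity is the second entry, 3.2295. There is one zero in the spectrum, matching the 1 component.

3.2295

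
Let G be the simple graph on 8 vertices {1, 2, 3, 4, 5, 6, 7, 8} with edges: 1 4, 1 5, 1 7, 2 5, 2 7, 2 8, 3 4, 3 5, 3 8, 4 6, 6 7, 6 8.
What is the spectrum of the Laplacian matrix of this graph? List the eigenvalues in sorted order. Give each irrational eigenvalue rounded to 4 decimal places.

Reading degrees in the order [1, 2, 3, 4, 5, 6, 7, 8] gives [3, 3, 3, 3, 3, 3, 3, 3]; set D = diag(3, 3, 3, 3, 3, 3, 3, 3) and form L = D - A. Since every row of L sums to 0, the all-ones vector is in the kernel and 0 is an eigenvalue. The single zero eigenvalue shows the graph is connected. The largest eigenvalue, 6, is at most the vertex count 8.

[0, 2, 2, 2, 4, 4, 4, 6]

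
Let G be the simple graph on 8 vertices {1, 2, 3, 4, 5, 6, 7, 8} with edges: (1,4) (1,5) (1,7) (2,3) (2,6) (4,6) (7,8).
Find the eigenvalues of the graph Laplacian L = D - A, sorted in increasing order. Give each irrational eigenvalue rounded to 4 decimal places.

With the vertex order [1, 2, 3, 4, 5, 6, 7, 8], the degrees are [3, 2, 1, 2, 1, 2, 2, 1], giving D = diag(3, 2, 1, 2, 1, 2, 2, 1) and L = D - A. L is symmetric positive semidefinite, so every eigenvalue is real and nonnegative. The single zero eigenvalue shows the graph is connected. There is one zero in the spectrum, matching the 1 component. The largest eigenvalue, 4.3429, is at most the vertex count 8.

[0, 0.1864, 0.5858, 1, 2, 2.4707, 3.4142, 4.3429]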